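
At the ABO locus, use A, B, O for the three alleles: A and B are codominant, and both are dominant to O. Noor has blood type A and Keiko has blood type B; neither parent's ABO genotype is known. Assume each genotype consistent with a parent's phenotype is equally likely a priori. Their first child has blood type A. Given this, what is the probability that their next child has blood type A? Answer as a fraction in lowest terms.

Possible genotypes: Noor ∈ {AA, AO}; Keiko ∈ {BB, BO}.
Weight each parental genotype pair by prior × P(type-A child):
  AA × BO: posterior weight 2/3; P(next child type A) = 1/2.
  AO × BO: posterior weight 1/3; P(next child type A) = 1/4.
Weighted sum = 5/12.

5/12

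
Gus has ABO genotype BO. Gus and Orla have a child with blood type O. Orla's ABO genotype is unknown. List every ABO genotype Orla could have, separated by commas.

For each candidate genotype of Orla, check whether crossing it with BO can produce every observed child phenotype.
  AA → possible child types {A, AB} ✗
  AB → possible child types {A, B, AB} ✗
  AO → possible child types {O, A, B, AB} ✓
  BB → possible child types {B} ✗
  BO → possible child types {O, B} ✓
  OO → possible child types {O, B} ✓

AO, BO, OO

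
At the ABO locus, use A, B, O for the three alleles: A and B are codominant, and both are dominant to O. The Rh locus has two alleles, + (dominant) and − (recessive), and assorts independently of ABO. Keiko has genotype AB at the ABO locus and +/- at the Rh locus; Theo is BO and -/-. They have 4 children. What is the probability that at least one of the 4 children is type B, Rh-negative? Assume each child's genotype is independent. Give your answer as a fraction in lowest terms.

ABO cross AB × BO → 1/4 A, 1/2 B, 1/4 AB.
Rh cross +/- × -/- → 1/2 Rh+, 1/2 Rh-; so P(type B, Rh-negative) = 1/2 × 1/2 = 1/4 per child.
P(none) = (3/4)^4 = 81/256; P(at least one) = 1 − 81/256 = 175/256.

175/256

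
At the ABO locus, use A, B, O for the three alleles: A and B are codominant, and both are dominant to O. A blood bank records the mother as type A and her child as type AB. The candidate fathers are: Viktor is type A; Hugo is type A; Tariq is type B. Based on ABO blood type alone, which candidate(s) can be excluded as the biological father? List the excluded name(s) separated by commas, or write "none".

A candidate is excluded only if no genotype consistent with his phenotype could produce a type AB child with a type A mother.
Viktor (type A): no genotype consistent with that phenotype can produce a type-AB child with a type-A mother.
Hugo (type A): no genotype consistent with that phenotype can produce a type-AB child with a type-A mother.

Viktor, Hugo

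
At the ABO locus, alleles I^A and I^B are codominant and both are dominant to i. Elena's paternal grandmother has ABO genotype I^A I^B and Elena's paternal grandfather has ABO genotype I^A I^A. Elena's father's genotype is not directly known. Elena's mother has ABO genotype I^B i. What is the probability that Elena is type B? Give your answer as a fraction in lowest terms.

1/4

Elena's father's ABO genotype from I^A I^B × I^A I^A: 1/2 I^A I^A, 1/2 I^A I^B.
Crossing each possibility with the mother I^B i and summing P(type B): 1/2·0 + 1/2·1/2 = 1/4.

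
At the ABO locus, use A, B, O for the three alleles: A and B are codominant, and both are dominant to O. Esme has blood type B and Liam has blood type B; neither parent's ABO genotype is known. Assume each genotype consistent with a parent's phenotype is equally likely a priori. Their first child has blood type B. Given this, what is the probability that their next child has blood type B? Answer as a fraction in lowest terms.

19/20

Possible genotypes: Esme ∈ {BB, BO}; Liam ∈ {BB, BO}.
Weight each parental genotype pair by prior × P(type-B child):
  BB × BB: posterior weight 4/15; P(next child type B) = 1.
  BB × BO: posterior weight 4/15; P(next child type B) = 1.
  BO × BB: posterior weight 4/15; P(next child type B) = 1.
  BO × BO: posterior weight 1/5; P(next child type B) = 3/4.
Weighted sum = 19/20.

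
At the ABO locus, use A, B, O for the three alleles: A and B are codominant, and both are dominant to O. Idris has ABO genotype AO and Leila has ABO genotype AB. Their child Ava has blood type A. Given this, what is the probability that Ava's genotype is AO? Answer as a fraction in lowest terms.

Cross AO × AB → 1/4 AA, 1/4 AB, 1/4 AO, 1/4 BO.
Type-A genotypes among offspring: AA (1/4), AO (1/4); total 1/2.
P(AO | type A) = (1/4) / (1/2) = 1/2.

1/2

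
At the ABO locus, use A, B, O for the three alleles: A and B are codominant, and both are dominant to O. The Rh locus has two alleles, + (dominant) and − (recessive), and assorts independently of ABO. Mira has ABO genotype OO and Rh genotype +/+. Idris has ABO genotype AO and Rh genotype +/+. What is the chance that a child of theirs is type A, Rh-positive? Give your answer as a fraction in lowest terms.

1/2

ABO cross OO × AO → offspring phenotypes: 1/2 O, 1/2 A.
Rh cross +/+ × +/+ → 1 Rh+.
Independent loci: P(type A, Rh-positive) = 1/2 × 1 = 1/2.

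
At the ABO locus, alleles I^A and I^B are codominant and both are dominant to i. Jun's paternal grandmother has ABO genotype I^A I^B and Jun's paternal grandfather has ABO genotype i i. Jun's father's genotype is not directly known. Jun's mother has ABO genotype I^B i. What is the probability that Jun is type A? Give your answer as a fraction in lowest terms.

1/8

Jun's father's ABO genotype from I^A I^B × i i: 1/2 I^A i, 1/2 I^B i.
Crossing each possibility with the mother I^B i and summing P(type A): 1/2·1/4 + 1/2·0 = 1/8.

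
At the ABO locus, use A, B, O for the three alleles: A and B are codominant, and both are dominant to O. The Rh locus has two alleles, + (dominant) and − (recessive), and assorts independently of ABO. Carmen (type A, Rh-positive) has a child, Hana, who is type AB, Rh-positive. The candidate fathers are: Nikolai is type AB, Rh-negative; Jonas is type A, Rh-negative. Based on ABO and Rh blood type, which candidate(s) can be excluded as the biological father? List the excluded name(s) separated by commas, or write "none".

Jonas

A candidate is excluded only if no genotype consistent with his phenotype could produce a type AB, Rh-positive child with a type A, Rh-positive mother.
Jonas (type A, Rh-): no genotype consistent with that phenotype can produce a type-AB Rh+ child with a type-A mother.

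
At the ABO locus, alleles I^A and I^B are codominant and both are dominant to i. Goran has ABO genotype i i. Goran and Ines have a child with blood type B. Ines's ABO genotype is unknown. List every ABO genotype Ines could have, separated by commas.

For each candidate genotype of Ines, check whether crossing it with i i can produce every observed child phenotype.
  I^A I^A → possible child types {A} ✗
  I^A I^B → possible child types {A, B} ✓
  I^A i → possible child types {O, A} ✗
  I^B I^B → possible child types {B} ✓
  I^B i → possible child types {O, B} ✓
  i i → possible child types {O} ✗

I^A I^B, I^B I^B, I^B i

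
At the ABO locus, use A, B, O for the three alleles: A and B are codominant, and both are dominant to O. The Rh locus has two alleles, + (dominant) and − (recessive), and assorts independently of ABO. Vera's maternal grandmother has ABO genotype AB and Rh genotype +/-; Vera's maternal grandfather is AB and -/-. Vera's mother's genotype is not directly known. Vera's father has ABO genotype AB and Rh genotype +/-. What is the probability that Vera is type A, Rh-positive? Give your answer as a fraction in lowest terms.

5/32

Vera's mother's ABO genotype from AB × AB: 1/4 AA, 1/2 AB, 1/4 BB.
Crossing each possibility with the father AB and summing P(type A): 1/4·1/2 + 1/2·1/4 + 1/4·0 = 1/4.
Similarly for Rh via the mother's Rh distribution: P(Rh+) = 5/8.
Independent loci: 1/4 × 5/8 = 5/32.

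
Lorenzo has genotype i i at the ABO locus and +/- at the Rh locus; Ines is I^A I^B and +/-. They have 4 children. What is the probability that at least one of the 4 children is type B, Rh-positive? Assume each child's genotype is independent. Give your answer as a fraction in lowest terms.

3471/4096

ABO cross i i × I^A I^B → 1/2 A, 1/2 B.
Rh cross +/- × +/- → 3/4 Rh+, 1/4 Rh-; so P(type B, Rh-positive) = 1/2 × 3/4 = 3/8 per child.
P(none) = (5/8)^4 = 625/4096; P(at least one) = 1 − 625/4096 = 3471/4096.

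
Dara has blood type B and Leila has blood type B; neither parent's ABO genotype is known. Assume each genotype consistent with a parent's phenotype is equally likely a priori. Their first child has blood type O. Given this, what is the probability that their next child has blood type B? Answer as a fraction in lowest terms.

3/4

Possible genotypes: Dara ∈ {I^B I^B, I^B i}; Leila ∈ {I^B I^B, I^B i}.
Weight each parental genotype pair by prior × P(type-O child):
  I^B i × I^B i: posterior weight 1; P(next child type B) = 3/4.
Weighted sum = 3/4.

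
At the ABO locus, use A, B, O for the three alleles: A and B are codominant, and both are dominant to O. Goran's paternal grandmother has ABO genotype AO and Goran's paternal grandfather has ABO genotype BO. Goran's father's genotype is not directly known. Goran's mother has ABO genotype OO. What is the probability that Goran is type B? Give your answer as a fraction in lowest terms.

Goran's father's ABO genotype from AO × BO: 1/4 AB, 1/4 AO, 1/4 BO, 1/4 OO.
Crossing each possibility with the mother OO and summing P(type B): 1/4·1/2 + 1/4·0 + 1/4·1/2 + 1/4·0 = 1/4.

1/4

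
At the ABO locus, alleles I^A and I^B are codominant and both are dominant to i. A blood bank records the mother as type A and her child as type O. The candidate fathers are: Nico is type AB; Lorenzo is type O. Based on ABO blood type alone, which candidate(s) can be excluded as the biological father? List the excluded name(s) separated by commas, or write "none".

A candidate is excluded only if no genotype consistent with his phenotype could produce a type O child with a type A mother.
Nico (type AB): no genotype consistent with that phenotype can produce a type-O child with a type-A mother.

Nico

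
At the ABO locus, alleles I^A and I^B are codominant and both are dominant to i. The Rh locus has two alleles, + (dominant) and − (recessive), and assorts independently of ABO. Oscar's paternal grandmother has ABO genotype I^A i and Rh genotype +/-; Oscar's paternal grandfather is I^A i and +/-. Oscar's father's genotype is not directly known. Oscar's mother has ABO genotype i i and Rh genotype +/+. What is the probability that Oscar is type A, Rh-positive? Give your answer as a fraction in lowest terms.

Oscar's father's ABO genotype from I^A i × I^A i: 1/4 I^A I^A, 1/2 I^A i, 1/4 i i.
Crossing each possibility with the mother i i and summing P(type A): 1/4·1 + 1/2·1/2 + 1/4·0 = 1/2.
Similarly for Rh via the father's Rh distribution: P(Rh+) = 1.
Independent loci: 1/2 × 1 = 1/2.

1/2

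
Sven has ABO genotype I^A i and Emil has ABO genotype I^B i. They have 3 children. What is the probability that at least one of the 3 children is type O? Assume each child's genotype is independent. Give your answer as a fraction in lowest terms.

37/64

ABO cross I^A i × I^B i → 1/4 O, 1/4 A, 1/4 B, 1/4 AB.
So P(type O) = 1/4 per child.
P(none) = (3/4)^3 = 27/64; P(at least one) = 1 − 27/64 = 37/64.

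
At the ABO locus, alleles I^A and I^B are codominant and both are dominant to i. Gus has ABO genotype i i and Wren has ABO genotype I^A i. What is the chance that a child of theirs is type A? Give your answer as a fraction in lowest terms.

1/2

ABO cross i i × I^A i → offspring phenotypes: 1/2 O, 1/2 A.
So P(type A) = 1/2.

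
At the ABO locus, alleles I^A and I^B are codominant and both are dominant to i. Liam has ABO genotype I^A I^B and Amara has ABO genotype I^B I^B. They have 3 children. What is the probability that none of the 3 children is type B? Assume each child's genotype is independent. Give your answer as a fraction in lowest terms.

1/8

ABO cross I^A I^B × I^B I^B → 1/2 B, 1/2 AB.
So P(type B) = 1/2 per child.
P(not type B) = 1/2 for one child; (1/2)^3 = 1/8.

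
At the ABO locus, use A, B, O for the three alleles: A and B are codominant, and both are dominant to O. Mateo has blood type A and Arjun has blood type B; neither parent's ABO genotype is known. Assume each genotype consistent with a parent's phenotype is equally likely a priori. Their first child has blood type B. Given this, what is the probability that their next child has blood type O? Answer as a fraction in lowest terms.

1/12

Possible genotypes: Mateo ∈ {AA, AO}; Arjun ∈ {BB, BO}.
Weight each parental genotype pair by prior × P(type-B child):
  AO × BB: posterior weight 2/3; P(next child type O) = 0.
  AO × BO: posterior weight 1/3; P(next child type O) = 1/4.
Weighted sum = 1/12.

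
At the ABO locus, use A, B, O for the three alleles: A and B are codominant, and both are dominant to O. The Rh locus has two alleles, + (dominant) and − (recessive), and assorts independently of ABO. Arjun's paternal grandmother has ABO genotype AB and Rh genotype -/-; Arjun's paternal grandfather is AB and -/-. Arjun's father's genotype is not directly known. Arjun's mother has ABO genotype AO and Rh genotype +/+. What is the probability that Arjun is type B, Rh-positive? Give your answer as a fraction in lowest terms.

1/4

Arjun's father's ABO genotype from AB × AB: 1/4 AA, 1/2 AB, 1/4 BB.
Crossing each possibility with the mother AO and summing P(type B): 1/4·0 + 1/2·1/4 + 1/4·1/2 = 1/4.
Similarly for Rh via the father's Rh distribution: P(Rh+) = 1.
Independent loci: 1/4 × 1 = 1/4.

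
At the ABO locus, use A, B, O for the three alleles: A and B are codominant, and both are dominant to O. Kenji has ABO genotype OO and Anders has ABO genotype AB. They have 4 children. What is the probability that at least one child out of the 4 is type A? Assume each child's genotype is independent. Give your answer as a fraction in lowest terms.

ABO cross OO × AB → 1/2 A, 1/2 B.
So P(type A) = 1/2 per child.
P(none) = (1/2)^4 = 1/16; P(at least one) = 1 − 1/16 = 15/16.

15/16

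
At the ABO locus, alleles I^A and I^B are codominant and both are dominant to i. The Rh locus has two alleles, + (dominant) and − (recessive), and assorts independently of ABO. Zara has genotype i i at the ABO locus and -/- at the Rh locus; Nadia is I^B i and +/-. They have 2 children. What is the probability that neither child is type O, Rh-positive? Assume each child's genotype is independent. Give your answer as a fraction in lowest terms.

9/16

ABO cross i i × I^B i → 1/2 O, 1/2 B.
Rh cross -/- × +/- → 1/2 Rh+, 1/2 Rh-; so P(type O, Rh-positive) = 1/2 × 1/2 = 1/4 per child.
P(not type O, Rh-positive) = 3/4 for one child; (3/4)^2 = 9/16.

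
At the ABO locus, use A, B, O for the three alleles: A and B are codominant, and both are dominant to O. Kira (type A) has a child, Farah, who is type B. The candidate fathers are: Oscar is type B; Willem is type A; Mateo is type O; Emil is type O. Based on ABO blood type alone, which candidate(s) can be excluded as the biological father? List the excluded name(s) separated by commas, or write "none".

A candidate is excluded only if no genotype consistent with his phenotype could produce a type B child with a type A mother.
Willem (type A): no genotype consistent with that phenotype can produce a type-B child with a type-A mother.
Mateo (type O): no genotype consistent with that phenotype can produce a type-B child with a type-A mother.
Emil (type O): no genotype consistent with that phenotype can produce a type-B child with a type-A mother.

Willem, Mateo, Emil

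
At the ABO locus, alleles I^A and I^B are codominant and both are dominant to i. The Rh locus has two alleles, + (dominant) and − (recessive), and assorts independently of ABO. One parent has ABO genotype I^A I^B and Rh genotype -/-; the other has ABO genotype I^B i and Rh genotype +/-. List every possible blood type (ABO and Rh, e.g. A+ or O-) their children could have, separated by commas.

Gametes from I^A I^B × I^B i give offspring ABO genotypes I^A I^B, I^A i, I^B I^B, I^B i, i.e. phenotypes A, B, AB.
Rh cross -/- × +/- → phenotypes Rh+, Rh-.
Combining independently: A+, A-, B+, B-, AB+, AB-.

A+, A-, B+, B-, AB+, AB-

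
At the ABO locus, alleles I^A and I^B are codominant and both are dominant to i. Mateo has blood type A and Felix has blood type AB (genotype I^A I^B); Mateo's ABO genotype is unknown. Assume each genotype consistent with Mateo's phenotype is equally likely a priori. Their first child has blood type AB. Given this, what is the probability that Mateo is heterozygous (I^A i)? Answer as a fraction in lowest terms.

Possible genotypes: Mateo ∈ {I^A I^A, I^A i}; Felix ∈ {I^A I^B}.
Weight each parental genotype pair by prior × P(type-AB child):
  I^A I^A × I^A I^B: posterior weight 2/3.
  I^A i × I^A I^B: posterior weight 1/3.
Sum the posterior weight over pairs where Mateo is I^A i: 1/3.

1/3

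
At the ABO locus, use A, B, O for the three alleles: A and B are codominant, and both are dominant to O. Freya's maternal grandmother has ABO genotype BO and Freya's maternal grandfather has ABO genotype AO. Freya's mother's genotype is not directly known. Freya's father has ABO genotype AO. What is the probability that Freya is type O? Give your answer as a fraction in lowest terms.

1/4

Freya's mother's ABO genotype from BO × AO: 1/4 AB, 1/4 AO, 1/4 BO, 1/4 OO.
Crossing each possibility with the father AO and summing P(type O): 1/4·0 + 1/4·1/4 + 1/4·1/4 + 1/4·1/2 = 1/4.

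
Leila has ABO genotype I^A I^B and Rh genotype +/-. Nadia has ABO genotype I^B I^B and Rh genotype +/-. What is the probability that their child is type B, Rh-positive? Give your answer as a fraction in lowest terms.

ABO cross I^A I^B × I^B I^B → offspring phenotypes: 1/2 B, 1/2 AB.
Rh cross +/- × +/- → 3/4 Rh+, 1/4 Rh-.
Independent loci: P(type B, Rh-positive) = 1/2 × 3/4 = 3/8.

3/8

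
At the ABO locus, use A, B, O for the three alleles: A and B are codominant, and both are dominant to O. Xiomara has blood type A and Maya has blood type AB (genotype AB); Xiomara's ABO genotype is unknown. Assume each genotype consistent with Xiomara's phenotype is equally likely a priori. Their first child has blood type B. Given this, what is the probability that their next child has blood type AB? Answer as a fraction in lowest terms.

Possible genotypes: Xiomara ∈ {AA, AO}; Maya ∈ {AB}.
Weight each parental genotype pair by prior × P(type-B child):
  AO × AB: posterior weight 1; P(next child type AB) = 1/4.
Weighted sum = 1/4.

1/4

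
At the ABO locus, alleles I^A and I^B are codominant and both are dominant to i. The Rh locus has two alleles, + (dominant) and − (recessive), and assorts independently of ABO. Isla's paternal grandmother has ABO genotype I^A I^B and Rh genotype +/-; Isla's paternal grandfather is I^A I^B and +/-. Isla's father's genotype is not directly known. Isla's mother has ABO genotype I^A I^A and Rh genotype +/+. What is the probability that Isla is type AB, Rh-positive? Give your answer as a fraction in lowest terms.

1/2

Isla's father's ABO genotype from I^A I^B × I^A I^B: 1/4 I^A I^A, 1/2 I^A I^B, 1/4 I^B I^B.
Crossing each possibility with the mother I^A I^A and summing P(type AB): 1/4·0 + 1/2·1/2 + 1/4·1 = 1/2.
Similarly for Rh via the father's Rh distribution: P(Rh+) = 1.
Independent loci: 1/2 × 1 = 1/2.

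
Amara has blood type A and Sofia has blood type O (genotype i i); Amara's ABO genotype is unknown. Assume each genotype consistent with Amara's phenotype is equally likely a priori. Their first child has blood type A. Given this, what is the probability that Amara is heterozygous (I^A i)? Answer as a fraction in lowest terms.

1/3

Possible genotypes: Amara ∈ {I^A I^A, I^A i}; Sofia ∈ {i i}.
Weight each parental genotype pair by prior × P(type-A child):
  I^A I^A × i i: posterior weight 2/3.
  I^A i × i i: posterior weight 1/3.
Sum the posterior weight over pairs where Amara is I^A i: 1/3.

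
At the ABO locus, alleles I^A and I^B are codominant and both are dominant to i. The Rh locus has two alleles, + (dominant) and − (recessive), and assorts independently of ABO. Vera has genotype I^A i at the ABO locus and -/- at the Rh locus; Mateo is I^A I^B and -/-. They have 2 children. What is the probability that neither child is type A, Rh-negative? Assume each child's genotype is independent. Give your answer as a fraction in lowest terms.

ABO cross I^A i × I^A I^B → 1/2 A, 1/4 B, 1/4 AB.
Rh cross -/- × -/- → 1 Rh-; so P(type A, Rh-negative) = 1/2 × 1 = 1/2 per child.
P(not type A, Rh-negative) = 1/2 for one child; (1/2)^2 = 1/4.

1/4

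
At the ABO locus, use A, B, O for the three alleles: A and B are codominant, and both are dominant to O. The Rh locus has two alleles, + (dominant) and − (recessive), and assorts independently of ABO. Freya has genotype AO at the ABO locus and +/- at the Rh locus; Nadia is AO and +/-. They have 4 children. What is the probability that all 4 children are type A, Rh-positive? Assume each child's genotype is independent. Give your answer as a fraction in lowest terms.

ABO cross AO × AO → 1/4 O, 3/4 A.
Rh cross +/- × +/- → 3/4 Rh+, 1/4 Rh-; so P(type A, Rh-positive) = 3/4 × 3/4 = 9/16 per child.
All 4 independent: (9/16)^4 = 6561/65536.

6561/65536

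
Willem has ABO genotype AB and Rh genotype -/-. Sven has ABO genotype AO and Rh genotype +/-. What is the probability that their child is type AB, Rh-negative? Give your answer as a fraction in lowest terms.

ABO cross AB × AO → offspring phenotypes: 1/2 A, 1/4 B, 1/4 AB.
Rh cross -/- × +/- → 1/2 Rh+, 1/2 Rh-.
Independent loci: P(type AB, Rh-negative) = 1/4 × 1/2 = 1/8.

1/8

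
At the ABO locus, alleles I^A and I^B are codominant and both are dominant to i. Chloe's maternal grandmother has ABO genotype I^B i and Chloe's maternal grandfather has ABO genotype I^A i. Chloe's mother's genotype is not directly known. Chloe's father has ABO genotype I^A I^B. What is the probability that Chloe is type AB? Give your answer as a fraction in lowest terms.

Chloe's mother's ABO genotype from I^B i × I^A i: 1/4 I^A I^B, 1/4 I^A i, 1/4 I^B i, 1/4 i i.
Crossing each possibility with the father I^A I^B and summing P(type AB): 1/4·1/2 + 1/4·1/4 + 1/4·1/4 + 1/4·0 = 1/4.

1/4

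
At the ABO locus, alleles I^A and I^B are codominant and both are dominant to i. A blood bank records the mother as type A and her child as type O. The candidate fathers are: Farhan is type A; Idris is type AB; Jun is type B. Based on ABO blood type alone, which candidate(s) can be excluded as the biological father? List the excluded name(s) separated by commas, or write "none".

A candidate is excluded only if no genotype consistent with his phenotype could produce a type O child with a type A mother.
Idris (type AB): no genotype consistent with that phenotype can produce a type-O child with a type-A mother.

Idris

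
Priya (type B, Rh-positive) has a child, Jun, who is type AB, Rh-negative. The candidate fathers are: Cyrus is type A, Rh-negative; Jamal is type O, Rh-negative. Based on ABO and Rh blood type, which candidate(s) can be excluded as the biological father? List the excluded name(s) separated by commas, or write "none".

A candidate is excluded only if no genotype consistent with his phenotype could produce a type AB, Rh-negative child with a type B, Rh-positive mother.
Jamal (type O, Rh-): no genotype consistent with that phenotype can produce a type-AB Rh- child with a type-B mother.

Jamal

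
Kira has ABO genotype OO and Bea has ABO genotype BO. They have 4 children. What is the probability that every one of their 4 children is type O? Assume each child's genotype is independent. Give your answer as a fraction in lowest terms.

ABO cross OO × BO → 1/2 O, 1/2 B.
So P(type O) = 1/2 per child.
All 4 independent: (1/2)^4 = 1/16.

1/16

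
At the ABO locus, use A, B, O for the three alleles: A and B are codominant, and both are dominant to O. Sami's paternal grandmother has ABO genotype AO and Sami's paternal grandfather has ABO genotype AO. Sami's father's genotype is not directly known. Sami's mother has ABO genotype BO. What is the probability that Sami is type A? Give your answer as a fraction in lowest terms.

1/4

Sami's father's ABO genotype from AO × AO: 1/4 AA, 1/2 AO, 1/4 OO.
Crossing each possibility with the mother BO and summing P(type A): 1/4·1/2 + 1/2·1/4 + 1/4·0 = 1/4.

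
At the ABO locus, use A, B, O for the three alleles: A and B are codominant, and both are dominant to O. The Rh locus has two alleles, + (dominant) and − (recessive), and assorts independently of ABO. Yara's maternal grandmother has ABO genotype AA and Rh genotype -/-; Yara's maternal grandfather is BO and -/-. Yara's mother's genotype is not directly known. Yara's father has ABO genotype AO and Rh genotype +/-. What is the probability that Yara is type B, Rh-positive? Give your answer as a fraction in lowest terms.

1/16

Yara's mother's ABO genotype from AA × BO: 1/2 AB, 1/2 AO.
Crossing each possibility with the father AO and summing P(type B): 1/2·1/4 + 1/2·0 = 1/8.
Similarly for Rh via the mother's Rh distribution: P(Rh+) = 1/2.
Independent loci: 1/8 × 1/2 = 1/16.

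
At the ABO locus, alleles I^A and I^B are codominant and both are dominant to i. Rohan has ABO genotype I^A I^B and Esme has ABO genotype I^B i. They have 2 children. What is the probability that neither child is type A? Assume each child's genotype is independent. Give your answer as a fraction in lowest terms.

9/16

ABO cross I^A I^B × I^B i → 1/4 A, 1/2 B, 1/4 AB.
So P(type A) = 1/4 per child.
P(not type A) = 3/4 for one child; (3/4)^2 = 9/16.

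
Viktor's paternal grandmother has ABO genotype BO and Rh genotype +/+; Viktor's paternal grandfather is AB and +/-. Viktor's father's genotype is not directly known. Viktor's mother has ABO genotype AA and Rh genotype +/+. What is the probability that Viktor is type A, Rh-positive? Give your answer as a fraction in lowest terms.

Viktor's father's ABO genotype from BO × AB: 1/4 AB, 1/4 AO, 1/4 BB, 1/4 BO.
Crossing each possibility with the mother AA and summing P(type A): 1/4·1/2 + 1/4·1 + 1/4·0 + 1/4·1/2 = 1/2.
Similarly for Rh via the father's Rh distribution: P(Rh+) = 1.
Independent loci: 1/2 × 1 = 1/2.

1/2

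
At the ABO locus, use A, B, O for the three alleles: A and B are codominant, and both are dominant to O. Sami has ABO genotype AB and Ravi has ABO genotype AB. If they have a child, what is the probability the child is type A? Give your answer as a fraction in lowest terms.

ABO cross AB × AB → offspring phenotypes: 1/4 A, 1/4 B, 1/2 AB.
So P(type A) = 1/4.

1/4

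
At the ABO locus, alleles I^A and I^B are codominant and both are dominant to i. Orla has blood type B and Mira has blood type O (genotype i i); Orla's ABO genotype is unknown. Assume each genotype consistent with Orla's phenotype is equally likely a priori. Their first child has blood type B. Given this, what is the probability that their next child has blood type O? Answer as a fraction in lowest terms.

Possible genotypes: Orla ∈ {I^B I^B, I^B i}; Mira ∈ {i i}.
Weight each parental genotype pair by prior × P(type-B child):
  I^B I^B × i i: posterior weight 2/3; P(next child type O) = 0.
  I^B i × i i: posterior weight 1/3; P(next child type O) = 1/2.
Weighted sum = 1/6.

1/6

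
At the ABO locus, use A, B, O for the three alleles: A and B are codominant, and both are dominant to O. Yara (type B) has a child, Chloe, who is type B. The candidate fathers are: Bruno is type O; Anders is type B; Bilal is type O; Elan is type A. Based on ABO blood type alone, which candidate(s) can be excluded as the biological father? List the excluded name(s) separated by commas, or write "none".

A candidate is excluded only if no genotype consistent with his phenotype could produce a type B child with a type B mother.
Every candidate has at least one consistent genotype combination, so none can be excluded.

none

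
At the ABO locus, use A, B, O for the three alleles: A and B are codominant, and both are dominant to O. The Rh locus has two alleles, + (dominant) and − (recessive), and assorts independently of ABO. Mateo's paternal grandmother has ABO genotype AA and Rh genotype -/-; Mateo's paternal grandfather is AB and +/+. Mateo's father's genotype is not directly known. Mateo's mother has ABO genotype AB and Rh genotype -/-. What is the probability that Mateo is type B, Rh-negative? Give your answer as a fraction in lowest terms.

Mateo's father's ABO genotype from AA × AB: 1/2 AA, 1/2 AB.
Crossing each possibility with the mother AB and summing P(type B): 1/2·0 + 1/2·1/4 = 1/8.
Similarly for Rh via the father's Rh distribution: P(Rh-) = 1/2.
Independent loci: 1/8 × 1/2 = 1/16.

1/16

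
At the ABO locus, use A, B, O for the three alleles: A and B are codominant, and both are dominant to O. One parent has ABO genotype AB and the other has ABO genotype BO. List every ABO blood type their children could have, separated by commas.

A, B, AB

Gametes from AB × BO give offspring ABO genotypes AB, AO, BB, BO, i.e. phenotypes A, B, AB.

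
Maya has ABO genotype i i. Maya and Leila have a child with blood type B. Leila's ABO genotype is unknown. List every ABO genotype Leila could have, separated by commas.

For each candidate genotype of Leila, check whether crossing it with i i can produce every observed child phenotype.
  I^A I^A → possible child types {A} ✗
  I^A I^B → possible child types {A, B} ✓
  I^A i → possible child types {O, A} ✗
  I^B I^B → possible child types {B} ✓
  I^B i → possible child types {O, B} ✓
  i i → possible child types {O} ✗

I^A I^B, I^B I^B, I^B i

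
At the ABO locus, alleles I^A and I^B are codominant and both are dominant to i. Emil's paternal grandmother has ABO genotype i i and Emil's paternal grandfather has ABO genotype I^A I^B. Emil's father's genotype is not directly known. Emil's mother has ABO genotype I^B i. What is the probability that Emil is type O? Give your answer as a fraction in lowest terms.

1/4

Emil's father's ABO genotype from i i × I^A I^B: 1/2 I^A i, 1/2 I^B i.
Crossing each possibility with the mother I^B i and summing P(type O): 1/2·1/4 + 1/2·1/4 = 1/4.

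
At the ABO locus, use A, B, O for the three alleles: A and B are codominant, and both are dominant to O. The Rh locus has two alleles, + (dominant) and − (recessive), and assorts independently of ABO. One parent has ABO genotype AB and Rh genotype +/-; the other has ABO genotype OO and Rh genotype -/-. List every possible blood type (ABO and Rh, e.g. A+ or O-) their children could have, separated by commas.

Gametes from AB × OO give offspring ABO genotypes AO, BO, i.e. phenotypes A, B.
Rh cross +/- × -/- → phenotypes Rh+, Rh-.
Combining independently: A+, A-, B+, B-.

A+, A-, B+, B-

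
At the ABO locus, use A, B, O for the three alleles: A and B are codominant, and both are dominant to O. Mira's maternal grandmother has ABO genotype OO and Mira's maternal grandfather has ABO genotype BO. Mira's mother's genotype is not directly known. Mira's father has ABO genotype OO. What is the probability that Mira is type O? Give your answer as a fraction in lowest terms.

3/4

Mira's mother's ABO genotype from OO × BO: 1/2 BO, 1/2 OO.
Crossing each possibility with the father OO and summing P(type O): 1/2·1/2 + 1/2·1 = 3/4.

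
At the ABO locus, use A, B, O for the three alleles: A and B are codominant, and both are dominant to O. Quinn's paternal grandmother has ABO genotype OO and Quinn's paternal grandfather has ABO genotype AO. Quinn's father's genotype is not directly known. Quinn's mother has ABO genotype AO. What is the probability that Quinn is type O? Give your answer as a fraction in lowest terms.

Quinn's father's ABO genotype from OO × AO: 1/2 AO, 1/2 OO.
Crossing each possibility with the mother AO and summing P(type O): 1/2·1/4 + 1/2·1/2 = 3/8.

3/8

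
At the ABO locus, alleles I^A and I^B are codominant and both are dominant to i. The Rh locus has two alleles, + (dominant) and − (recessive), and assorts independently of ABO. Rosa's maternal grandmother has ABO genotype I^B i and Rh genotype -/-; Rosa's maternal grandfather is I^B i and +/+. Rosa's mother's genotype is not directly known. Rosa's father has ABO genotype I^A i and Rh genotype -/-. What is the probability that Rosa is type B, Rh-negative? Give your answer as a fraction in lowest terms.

Rosa's mother's ABO genotype from I^B i × I^B i: 1/4 I^B I^B, 1/2 I^B i, 1/4 i i.
Crossing each possibility with the father I^A i and summing P(type B): 1/4·1/2 + 1/2·1/4 + 1/4·0 = 1/4.
Similarly for Rh via the mother's Rh distribution: P(Rh-) = 1/2.
Independent loci: 1/4 × 1/2 = 1/8.

1/8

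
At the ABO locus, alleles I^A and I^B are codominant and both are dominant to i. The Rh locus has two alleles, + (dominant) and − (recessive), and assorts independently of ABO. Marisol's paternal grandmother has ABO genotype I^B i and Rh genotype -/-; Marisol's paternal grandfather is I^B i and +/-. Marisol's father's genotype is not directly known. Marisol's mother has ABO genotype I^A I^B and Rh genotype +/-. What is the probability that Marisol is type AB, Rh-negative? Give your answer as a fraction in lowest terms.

3/32

Marisol's father's ABO genotype from I^B i × I^B i: 1/4 I^B I^B, 1/2 I^B i, 1/4 i i.
Crossing each possibility with the mother I^A I^B and summing P(type AB): 1/4·1/2 + 1/2·1/4 + 1/4·0 = 1/4.
Similarly for Rh via the father's Rh distribution: P(Rh-) = 3/8.
Independent loci: 1/4 × 3/8 = 3/32.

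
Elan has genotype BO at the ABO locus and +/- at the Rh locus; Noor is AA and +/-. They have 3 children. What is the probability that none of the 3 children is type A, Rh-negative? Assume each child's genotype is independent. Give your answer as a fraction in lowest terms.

343/512

ABO cross BO × AA → 1/2 A, 1/2 AB.
Rh cross +/- × +/- → 3/4 Rh+, 1/4 Rh-; so P(type A, Rh-negative) = 1/2 × 1/4 = 1/8 per child.
P(not type A, Rh-negative) = 7/8 for one child; (7/8)^3 = 343/512.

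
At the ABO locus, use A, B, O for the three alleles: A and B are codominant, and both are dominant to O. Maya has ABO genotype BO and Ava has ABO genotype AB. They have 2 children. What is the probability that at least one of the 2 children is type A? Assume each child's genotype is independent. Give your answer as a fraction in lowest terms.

ABO cross BO × AB → 1/4 A, 1/2 B, 1/4 AB.
So P(type A) = 1/4 per child.
P(none) = (3/4)^2 = 9/16; P(at least one) = 1 − 9/16 = 7/16.

7/16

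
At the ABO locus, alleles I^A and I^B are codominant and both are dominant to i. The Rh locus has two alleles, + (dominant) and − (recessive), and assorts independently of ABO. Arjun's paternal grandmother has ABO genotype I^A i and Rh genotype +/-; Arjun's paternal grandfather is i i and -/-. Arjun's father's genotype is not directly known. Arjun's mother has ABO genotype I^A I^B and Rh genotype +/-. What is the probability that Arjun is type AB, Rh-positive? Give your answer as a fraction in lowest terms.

5/64

Arjun's father's ABO genotype from I^A i × i i: 1/2 I^A i, 1/2 i i.
Crossing each possibility with the mother I^A I^B and summing P(type AB): 1/2·1/4 + 1/2·0 = 1/8.
Similarly for Rh via the father's Rh distribution: P(Rh+) = 5/8.
Independent loci: 1/8 × 5/8 = 5/64.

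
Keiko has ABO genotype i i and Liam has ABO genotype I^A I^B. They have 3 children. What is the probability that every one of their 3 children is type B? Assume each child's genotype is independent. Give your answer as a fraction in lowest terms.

1/8

ABO cross i i × I^A I^B → 1/2 A, 1/2 B.
So P(type B) = 1/2 per child.
All 3 independent: (1/2)^3 = 1/8.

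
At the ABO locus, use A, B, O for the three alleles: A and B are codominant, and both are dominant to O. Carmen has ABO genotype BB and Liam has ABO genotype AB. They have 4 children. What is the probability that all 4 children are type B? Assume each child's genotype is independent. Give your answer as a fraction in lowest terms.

ABO cross BB × AB → 1/2 B, 1/2 AB.
So P(type B) = 1/2 per child.
All 4 independent: (1/2)^4 = 1/16.

1/16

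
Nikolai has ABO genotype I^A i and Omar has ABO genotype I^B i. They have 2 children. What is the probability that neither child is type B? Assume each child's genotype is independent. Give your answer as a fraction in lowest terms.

9/16

ABO cross I^A i × I^B i → 1/4 O, 1/4 A, 1/4 B, 1/4 AB.
So P(type B) = 1/4 per child.
P(not type B) = 3/4 for one child; (3/4)^2 = 9/16.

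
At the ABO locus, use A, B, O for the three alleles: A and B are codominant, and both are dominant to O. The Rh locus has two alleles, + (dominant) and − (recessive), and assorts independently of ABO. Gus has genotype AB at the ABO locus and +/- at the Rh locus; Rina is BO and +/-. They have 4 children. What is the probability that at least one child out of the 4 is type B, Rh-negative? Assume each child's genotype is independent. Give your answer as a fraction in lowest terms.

ABO cross AB × BO → 1/4 A, 1/2 B, 1/4 AB.
Rh cross +/- × +/- → 3/4 Rh+, 1/4 Rh-; so P(type B, Rh-negative) = 1/2 × 1/4 = 1/8 per child.
P(none) = (7/8)^4 = 2401/4096; P(at least one) = 1 − 2401/4096 = 1695/4096.

1695/4096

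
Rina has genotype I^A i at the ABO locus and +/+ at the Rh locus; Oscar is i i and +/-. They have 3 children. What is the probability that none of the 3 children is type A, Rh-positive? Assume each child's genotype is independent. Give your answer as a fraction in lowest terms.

ABO cross I^A i × i i → 1/2 O, 1/2 A.
Rh cross +/+ × +/- → 1 Rh+; so P(type A, Rh-positive) = 1/2 × 1 = 1/2 per child.
P(not type A, Rh-positive) = 1/2 for one child; (1/2)^3 = 1/8.

1/8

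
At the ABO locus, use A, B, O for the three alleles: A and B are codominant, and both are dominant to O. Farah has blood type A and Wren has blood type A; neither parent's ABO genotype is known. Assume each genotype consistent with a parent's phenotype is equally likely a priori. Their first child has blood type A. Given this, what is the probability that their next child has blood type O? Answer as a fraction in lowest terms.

1/20

Possible genotypes: Farah ∈ {AA, AO}; Wren ∈ {AA, AO}.
Weight each parental genotype pair by prior × P(type-A child):
  AA × AA: posterior weight 4/15; P(next child type O) = 0.
  AA × AO: posterior weight 4/15; P(next child type O) = 0.
  AO × AA: posterior weight 4/15; P(next child type O) = 0.
  AO × AO: posterior weight 1/5; P(next child type O) = 1/4.
Weighted sum = 1/20.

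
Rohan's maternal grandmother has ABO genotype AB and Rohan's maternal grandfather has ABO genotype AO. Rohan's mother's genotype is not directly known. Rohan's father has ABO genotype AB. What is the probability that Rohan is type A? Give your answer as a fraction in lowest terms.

Rohan's mother's ABO genotype from AB × AO: 1/4 AA, 1/4 AB, 1/4 AO, 1/4 BO.
Crossing each possibility with the father AB and summing P(type A): 1/4·1/2 + 1/4·1/4 + 1/4·1/2 + 1/4·1/4 = 3/8.

3/8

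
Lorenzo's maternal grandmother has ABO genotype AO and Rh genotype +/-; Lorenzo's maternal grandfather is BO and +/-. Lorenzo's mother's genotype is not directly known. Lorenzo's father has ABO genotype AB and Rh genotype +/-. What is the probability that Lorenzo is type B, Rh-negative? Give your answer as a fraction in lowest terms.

3/32

Lorenzo's mother's ABO genotype from AO × BO: 1/4 AB, 1/4 AO, 1/4 BO, 1/4 OO.
Crossing each possibility with the father AB and summing P(type B): 1/4·1/4 + 1/4·1/4 + 1/4·1/2 + 1/4·1/2 = 3/8.
Similarly for Rh via the mother's Rh distribution: P(Rh-) = 1/4.
Independent loci: 3/8 × 1/4 = 3/32.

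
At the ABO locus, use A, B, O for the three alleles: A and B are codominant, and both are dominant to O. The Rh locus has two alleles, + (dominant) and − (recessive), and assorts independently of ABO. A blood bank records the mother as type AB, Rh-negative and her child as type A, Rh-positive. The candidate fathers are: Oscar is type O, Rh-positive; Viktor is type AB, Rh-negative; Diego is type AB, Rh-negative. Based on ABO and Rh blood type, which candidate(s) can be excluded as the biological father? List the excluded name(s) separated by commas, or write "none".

Viktor, Diego

A candidate is excluded only if no genotype consistent with his phenotype could produce a type A, Rh-positive child with a type AB, Rh-negative mother.
Viktor (type AB, Rh-): no genotype consistent with that phenotype can produce a type-A Rh+ child with a type-AB mother.
Diego (type AB, Rh-): no genotype consistent with that phenotype can produce a type-A Rh+ child with a type-AB mother.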